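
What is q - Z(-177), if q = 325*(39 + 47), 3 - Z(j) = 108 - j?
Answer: 28232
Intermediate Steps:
Z(j) = -105 + j (Z(j) = 3 - (108 - j) = 3 + (-108 + j) = -105 + j)
q = 27950 (q = 325*86 = 27950)
q - Z(-177) = 27950 - (-105 - 177) = 27950 - 1*(-282) = 27950 + 282 = 28232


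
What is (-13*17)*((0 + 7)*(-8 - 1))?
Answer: 13923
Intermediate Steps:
(-13*17)*((0 + 7)*(-8 - 1)) = -1547*(-9) = -221*(-63) = 13923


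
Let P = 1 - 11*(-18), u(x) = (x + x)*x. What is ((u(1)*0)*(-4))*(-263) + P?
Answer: 199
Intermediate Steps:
u(x) = 2*x**2 (u(x) = (2*x)*x = 2*x**2)
P = 199 (P = 1 + 198 = 199)
((u(1)*0)*(-4))*(-263) + P = (((2*1**2)*0)*(-4))*(-263) + 199 = (((2*1)*0)*(-4))*(-263) + 199 = ((2*0)*(-4))*(-263) + 199 = (0*(-4))*(-263) + 199 = 0*(-263) + 199 = 0 + 199 = 199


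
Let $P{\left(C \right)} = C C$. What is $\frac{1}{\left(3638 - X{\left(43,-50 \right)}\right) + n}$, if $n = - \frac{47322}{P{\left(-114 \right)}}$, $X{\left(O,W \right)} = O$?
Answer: $\frac{722}{2592961} \approx 0.00027845$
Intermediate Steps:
$P{\left(C \right)} = C^{2}$
$n = - \frac{2629}{722}$ ($n = - \frac{47322}{\left(-114\right)^{2}} = - \frac{47322}{12996} = \left(-47322\right) \frac{1}{12996} = - \frac{2629}{722} \approx -3.6413$)
$\frac{1}{\left(3638 - X{\left(43,-50 \right)}\right) + n} = \frac{1}{\left(3638 - 43\right) - \frac{2629}{722}} = \frac{1}{3595 - \frac{2629}{722}} = \frac{1}{\frac{2592961}{722}} = \frac{722}{2592961}$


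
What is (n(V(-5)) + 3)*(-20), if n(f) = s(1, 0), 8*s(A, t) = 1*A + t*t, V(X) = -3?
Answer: -125/2 ≈ -62.500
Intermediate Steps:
s(A, t) = A/8 + t**2/8 (s(A, t) = (1*A + t*t)/8 = (A + t**2)/8 = A/8 + t**2/8)
n(f) = 1/8 (n(f) = (1/8)*1 + (1/8)*0**2 = 1/8 + (1/8)*0 = 1/8 + 0 = 1/8)
(n(V(-5)) + 3)*(-20) = (1/8 + 3)*(-20) = (25/8)*(-20) = -125/2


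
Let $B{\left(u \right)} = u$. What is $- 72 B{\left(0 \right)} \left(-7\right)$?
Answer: $0$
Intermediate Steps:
$- 72 B{\left(0 \right)} \left(-7\right) = \left(-72\right) 0 \left(-7\right) = 0 \left(-7\right) = 0$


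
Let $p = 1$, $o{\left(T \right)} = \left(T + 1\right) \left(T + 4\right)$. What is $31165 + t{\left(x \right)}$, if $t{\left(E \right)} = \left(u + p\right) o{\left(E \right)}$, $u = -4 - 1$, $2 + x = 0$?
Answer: $31173$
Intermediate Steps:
$x = -2$ ($x = -2 + 0 = -2$)
$o{\left(T \right)} = \left(1 + T\right) \left(4 + T\right)$
$u = -5$ ($u = -4 - 1 = -5$)
$t{\left(E \right)} = -16 - 20 E - 4 E^{2}$ ($t{\left(E \right)} = \left(-5 + 1\right) \left(4 + E^{2} + 5 E\right) = - 4 \left(4 + E^{2} + 5 E\right) = -16 - 20 E - 4 E^{2}$)
$31165 + t{\left(x \right)} = 31165 - \left(-24 + 16\right) = 31165 - -8 = 31165 + 8 = 31173$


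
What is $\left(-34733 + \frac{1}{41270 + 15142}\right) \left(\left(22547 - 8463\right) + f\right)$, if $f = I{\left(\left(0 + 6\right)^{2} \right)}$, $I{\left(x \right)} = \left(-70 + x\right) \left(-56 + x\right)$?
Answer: $- \frac{7231990359545}{14103} \approx -5.128 \cdot 10^{8}$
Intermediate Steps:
$f = 680$ ($f = 3920 + \left(\left(0 + 6\right)^{2}\right)^{2} - 126 \left(0 + 6\right)^{2} = 3920 + \left(6^{2}\right)^{2} - 126 \cdot 6^{2} = 3920 + 36^{2} - 4536 = 3920 + 1296 - 4536 = 680$)
$\left(-34733 + \frac{1}{41270 + 15142}\right) \left(\left(22547 - 8463\right) + f\right) = \left(-34733 + \frac{1}{41270 + 15142}\right) \left(\left(22547 - 8463\right) + 680\right) = \left(-34733 + \frac{1}{56412}\right) \left(\left(22547 - 8463\right) + 680\right) = \left(-34733 + \frac{1}{56412}\right) \left(14084 + 680\right) = \left(- \frac{1959357995}{56412}\right) 14764 = - \frac{7231990359545}{14103}$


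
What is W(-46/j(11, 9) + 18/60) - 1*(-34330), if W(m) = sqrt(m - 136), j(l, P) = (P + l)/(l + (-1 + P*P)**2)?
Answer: 34330 + I*sqrt(14881) ≈ 34330.0 + 121.99*I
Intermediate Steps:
j(l, P) = (P + l)/(l + (-1 + P**2)**2)
W(m) = sqrt(-136 + m)
W(-46/j(11, 9) + 18/60) - 1*(-34330) = sqrt(-136 + (-46*(11 + (-1 + 9**2)**2)/(9 + 11) + 18/60)) - 1*(-34330) = sqrt(-136 + (-(253/10 + 23*(-1 + 81)**2/10) + 18*(1/60))) + 34330 = sqrt(-136 + (-46/(20/(11 + 80**2)) + 3/10)) + 34330 = sqrt(-136 + (-46/(20/(11 + 6400)) + 3/10)) + 34330 = sqrt(-136 + (-46/(20/6411) + 3/10)) + 34330 = sqrt(-136 + (-46/((1/6411)*20) + 3/10)) + 34330 = sqrt(-136 + (-46/20/6411 + 3/10)) + 34330 = sqrt(-136 + (-46*6411/20 + 3/10)) + 34330 = sqrt(-136 + (-147453/10 + 3/10)) + 34330 = sqrt(-136 - 14745) + 34330 = sqrt(-14881) + 34330 = I*sqrt(14881) + 34330 = 34330 + I*sqrt(14881)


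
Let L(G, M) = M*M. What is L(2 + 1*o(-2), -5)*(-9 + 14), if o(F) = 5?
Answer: 125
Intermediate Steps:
L(G, M) = M²
L(2 + 1*o(-2), -5)*(-9 + 14) = (-5)²*(-9 + 14) = 25*5 = 125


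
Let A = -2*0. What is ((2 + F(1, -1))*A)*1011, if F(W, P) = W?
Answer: 0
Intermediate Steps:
A = 0
((2 + F(1, -1))*A)*1011 = ((2 + 1)*0)*1011 = (3*0)*1011 = 0*1011 = 0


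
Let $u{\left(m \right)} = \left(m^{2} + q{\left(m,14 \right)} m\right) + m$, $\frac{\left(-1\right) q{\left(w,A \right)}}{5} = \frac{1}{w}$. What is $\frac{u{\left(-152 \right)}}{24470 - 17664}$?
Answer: $\frac{22947}{6806} \approx 3.3716$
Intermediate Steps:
$q{\left(w,A \right)} = - \frac{5}{w}$
$u{\left(m \right)} = -5 + m + m^{2}$ ($u{\left(m \right)} = \left(m^{2} + - \frac{5}{m} m\right) + m = \left(m^{2} - 5\right) + m = \left(-5 + m^{2}\right) + m = -5 + m + m^{2}$)
$\frac{u{\left(-152 \right)}}{24470 - 17664} = \frac{-5 - 152 \left(1 - 152\right)}{24470 - 17664} = \frac{-5 - -22952}{24470 - 17664} = \frac{-5 + 22952}{6806} = 22947 \cdot \frac{1}{6806} = \frac{22947}{6806}$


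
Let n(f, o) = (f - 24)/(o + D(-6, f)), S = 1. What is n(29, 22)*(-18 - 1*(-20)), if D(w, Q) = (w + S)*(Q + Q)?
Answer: -5/134 ≈ -0.037313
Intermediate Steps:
D(w, Q) = 2*Q*(1 + w) (D(w, Q) = (w + 1)*(Q + Q) = (1 + w)*(2*Q) = 2*Q*(1 + w))
n(f, o) = (-24 + f)/(o - 10*f) (n(f, o) = (f - 24)/(o + 2*f*(1 - 6)) = (-24 + f)/(o + 2*f*(-5)) = (-24 + f)/(o - 10*f))
n(29, 22)*(-18 - 1*(-20)) = ((-24 + 29)/(22 - 10*29))*(-18 - 1*(-20)) = (5/(22 - 290))*(-18 + 20) = (5/(-268))*2 = -1/268*5*2 = -5/268*2 = -5/134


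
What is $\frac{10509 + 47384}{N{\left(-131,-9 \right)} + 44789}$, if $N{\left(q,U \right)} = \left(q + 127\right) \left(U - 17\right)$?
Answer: $\frac{57893}{44893} \approx 1.2896$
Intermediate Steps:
$N{\left(q,U \right)} = \left(-17 + U\right) \left(127 + q\right)$ ($N{\left(q,U \right)} = \left(127 + q\right) \left(-17 + U\right) = \left(-17 + U\right) \left(127 + q\right)$)
$\frac{10509 + 47384}{N{\left(-131,-9 \right)} + 44789} = \frac{10509 + 47384}{\left(-2159 - -2227 + 127 \left(-9\right) - -1179\right) + 44789} = \frac{57893}{\left(-2159 + 2227 - 1143 + 1179\right) + 44789} = \frac{57893}{104 + 44789} = \frac{57893}{44893}$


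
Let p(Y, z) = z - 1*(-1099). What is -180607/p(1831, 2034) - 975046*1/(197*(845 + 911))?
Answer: -32766279921/541902478 ≈ -60.465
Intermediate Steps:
p(Y, z) = 1099 + z (p(Y, z) = z + 1099 = 1099 + z)
-180607/p(1831, 2034) - 975046*1/(197*(845 + 911)) = -180607/(1099 + 2034) - 975046*1/(197*(845 + 911)) = -180607/3133 - 975046/(197*1756) = -180607*1/3133 - 975046/345932 = -180607/3133 - 975046*1/345932 = -180607/3133 - 487523/172966 = -32766279921/541902478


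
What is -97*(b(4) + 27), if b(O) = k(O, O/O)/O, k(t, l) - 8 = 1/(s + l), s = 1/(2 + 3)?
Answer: -67997/24 ≈ -2833.2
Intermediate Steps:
s = ⅕ (s = 1/5 = ⅕ ≈ 0.20000)
k(t, l) = 8 + 1/(⅕ + l)
b(O) = 53/(6*O) (b(O) = ((13 + 40*(O/O))/(1 + 5*(O/O)))/O = ((13 + 40*1)/(1 + 5*1))/O = ((13 + 40)/(1 + 5))/O = (53/6)/O = ((⅙)*53)/O = 53/(6*O))
-97*(b(4) + 27) = -97*((53/6)/4 + 27) = -97*((53/6)*(¼) + 27) = -97*(53/24 + 27) = -97*701/24 = -67997/24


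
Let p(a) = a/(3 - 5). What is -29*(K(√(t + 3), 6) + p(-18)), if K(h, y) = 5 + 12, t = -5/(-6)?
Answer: -754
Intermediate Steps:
t = ⅚ (t = -5*(-⅙) = ⅚ ≈ 0.83333)
p(a) = -a/2 (p(a) = a/(-2) = a*(-½) = -a/2)
K(h, y) = 17
-29*(K(√(t + 3), 6) + p(-18)) = -29*(17 - ½*(-18)) = -29*(17 + 9) = -29*26 = -754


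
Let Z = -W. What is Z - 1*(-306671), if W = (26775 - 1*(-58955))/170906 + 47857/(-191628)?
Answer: 5021790996295765/16375187484 ≈ 3.0667e+5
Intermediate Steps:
W = 4124609999/16375187484 (W = (26775 + 58955)*(1/170906) + 47857*(-1/191628) = 85730*(1/170906) - 47857/191628 = 42865/85453 - 47857/191628 = 4124609999/16375187484 ≈ 0.25188)
Z = -4124609999/16375187484 (Z = -1*4124609999/16375187484 = -4124609999/16375187484 ≈ -0.25188)
Z - 1*(-306671) = -4124609999/16375187484 - 1*(-306671) = -4124609999/16375187484 + 306671 = 5021790996295765/16375187484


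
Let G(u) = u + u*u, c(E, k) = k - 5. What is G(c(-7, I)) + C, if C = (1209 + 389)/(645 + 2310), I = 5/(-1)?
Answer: 267548/2955 ≈ 90.541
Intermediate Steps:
I = -5 (I = 5*(-1) = -5)
c(E, k) = -5 + k
G(u) = u + u²
C = 1598/2955 ≈ 0.54078
G(c(-7, I)) + C = (-5 - 5)*(1 + (-5 - 5)) + 1598/2955 = -10*(1 - 10) + 1598/2955 = -10*(-9) + 1598/2955 = 90 + 1598/2955 = 267548/2955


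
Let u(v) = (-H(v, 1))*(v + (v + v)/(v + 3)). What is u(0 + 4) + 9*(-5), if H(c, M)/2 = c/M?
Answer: -603/7 ≈ -86.143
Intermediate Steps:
H(c, M) = 2*c/M (H(c, M) = 2*(c/M) = 2*c/M)
u(v) = -2*v*(v + 2*v/(3 + v)) (u(v) = (-2*v/1)*(v + (v + v)/(v + 3)) = (-2*v)*(v + (2*v)/(3 + v)) = (-2*v)*(v + 2*v/(3 + v)) = -2*v*(v + 2*v/(3 + v)))
u(0 + 4) + 9*(-5) = 2*(0 + 4)**2*(-5 - (0 + 4))/(3 + (0 + 4)) + 9*(-5) = 2*4**2*(-5 - 1*4)/(3 + 4) - 45 = 2*16*(-5 - 4)/7 - 45 = 2*16*(1/7)*(-9) - 45 = -288/7 - 45 = -603/7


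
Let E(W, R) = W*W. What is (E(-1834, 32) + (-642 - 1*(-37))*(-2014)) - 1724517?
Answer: 2857509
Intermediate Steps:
E(W, R) = W**2
(E(-1834, 32) + (-642 - 1*(-37))*(-2014)) - 1724517 = ((-1834)**2 + (-642 - 1*(-37))*(-2014)) - 1724517 = (3363556 + (-642 + 37)*(-2014)) - 1724517 = (3363556 - 605*(-2014)) - 1724517 = (3363556 + 1218470) - 1724517 = 4582026 - 1724517 = 2857509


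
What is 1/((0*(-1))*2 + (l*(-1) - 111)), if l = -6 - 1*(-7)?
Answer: -1/112 ≈ -0.0089286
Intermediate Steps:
l = 1 (l = -6 + 7 = 1)
1/((0*(-1))*2 + (l*(-1) - 111)) = 1/((0*(-1))*2 + (1*(-1) - 111)) = 1/(0*2 + (-1 - 111)) = 1/(0 - 112) = 1/(-112) = -1/112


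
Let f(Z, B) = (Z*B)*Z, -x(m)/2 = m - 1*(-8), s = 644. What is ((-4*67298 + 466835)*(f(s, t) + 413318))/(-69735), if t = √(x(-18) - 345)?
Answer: -27229803158/23245 - 27323222416*I*√13/4649 ≈ -1.1714e+6 - 2.1191e+7*I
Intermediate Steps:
x(m) = -16 - 2*m (x(m) = -2*(m - 1*(-8)) = -2*(m + 8) = -2*(8 + m) = -16 - 2*m)
t = 5*I*√13 (t = √((-16 - 2*(-18)) - 345) = √((-16 + 36) - 345) = √(20 - 345) = √(-325) = 5*I*√13 ≈ 18.028*I)
f(Z, B) = B*Z² (f(Z, B) = (B*Z)*Z = B*Z²)
((-4*67298 + 466835)*(f(s, t) + 413318))/(-69735) = ((-4*67298 + 466835)*((5*I*√13)*644² + 413318))/(-69735) = ((-269192 + 466835)*((5*I*√13)*414736 + 413318))*(-1/69735) = (197643*(2073680*I*√13 + 413318))*(-1/69735) = (197643*(413318 + 2073680*I*√13))*(-1/69735) = (81689409474 + 409848336240*I*√13)*(-1/69735) = -27229803158/23245 - 27323222416*I*√13/4649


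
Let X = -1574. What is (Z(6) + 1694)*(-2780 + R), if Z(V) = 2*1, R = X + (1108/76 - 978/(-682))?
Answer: -47667467328/6479 ≈ -7.3572e+6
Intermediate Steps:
R = -10094198/6479 (R = -1574 + (1108/76 - 978/(-682)) = -1574 + (1108*(1/76) - 978*(-1/682)) = -1574 + (277/19 + 489/341) = -1574 + 103748/6479 = -10094198/6479 ≈ -1558.0)
Z(V) = 2
(Z(6) + 1694)*(-2780 + R) = (2 + 1694)*(-2780 - 10094198/6479) = 1696*(-28105818/6479) = -47667467328/6479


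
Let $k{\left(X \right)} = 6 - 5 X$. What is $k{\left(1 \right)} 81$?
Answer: $81$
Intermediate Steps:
$k{\left(1 \right)} 81 = \left(6 - 5\right) 81 = 1 \cdot 81 = 81$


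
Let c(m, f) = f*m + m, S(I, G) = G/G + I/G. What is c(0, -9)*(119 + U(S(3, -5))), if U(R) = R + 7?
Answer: 0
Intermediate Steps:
S(I, G) = 1 + I/G
U(R) = 7 + R
c(m, f) = m + f*m
c(0, -9)*(119 + U(S(3, -5))) = (0*(1 - 9))*(119 + (7 + (-5 + 3)/(-5))) = (0*(-8))*(119 + (7 - ⅕*(-2))) = 0*(119 + (7 + ⅖)) = 0*(119 + 37/5) = 0*(632/5) = 0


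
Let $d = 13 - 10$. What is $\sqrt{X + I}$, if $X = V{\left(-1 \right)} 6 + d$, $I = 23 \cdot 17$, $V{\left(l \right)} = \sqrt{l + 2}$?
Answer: $20$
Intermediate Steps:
$V{\left(l \right)} = \sqrt{2 + l}$
$I = 391$
$d = 3$ ($d = 13 - 10 = 3$)
$X = 9$ ($X = \sqrt{2 - 1} \cdot 6 + 3 = \sqrt{1} \cdot 6 + 3 = 1 \cdot 6 + 3 = 6 + 3 = 9$)
$\sqrt{X + I} = \sqrt{9 + 391} = \sqrt{400} = 20$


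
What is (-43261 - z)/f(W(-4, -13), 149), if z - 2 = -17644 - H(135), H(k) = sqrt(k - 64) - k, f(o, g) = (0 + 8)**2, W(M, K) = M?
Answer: -12877/32 + sqrt(71)/64 ≈ -402.27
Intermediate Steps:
f(o, g) = 64 (f(o, g) = 8**2 = 64)
H(k) = sqrt(-64 + k) - k
z = -17507 - sqrt(71) (z = 2 + (-17644 - (sqrt(-64 + 135) - 1*135)) = 2 + (-17644 - (sqrt(71) - 135)) = 2 + (-17644 - (-135 + sqrt(71))) = 2 + (-17644 + (135 - sqrt(71))) = 2 + (-17509 - sqrt(71)) = -17507 - sqrt(71) ≈ -17515.)
(-43261 - z)/f(W(-4, -13), 149) = (-43261 - (-17507 - sqrt(71)))/64 = (-43261 + (17507 + sqrt(71)))*(1/64) = (-25754 + sqrt(71))*(1/64) = -12877/32 + sqrt(71)/64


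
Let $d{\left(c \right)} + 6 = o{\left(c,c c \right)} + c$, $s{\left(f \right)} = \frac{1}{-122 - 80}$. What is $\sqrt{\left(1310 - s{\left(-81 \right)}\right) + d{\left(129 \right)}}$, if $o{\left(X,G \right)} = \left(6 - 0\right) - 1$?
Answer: $\frac{\sqrt{58676354}}{202} \approx 37.921$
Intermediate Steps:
$o{\left(X,G \right)} = 5$ ($o{\left(X,G \right)} = \left(6 + 0\right) - 1 = 6 - 1 = 5$)
$s{\left(f \right)} = - \frac{1}{202}$ ($s{\left(f \right)} = \frac{1}{-202} = - \frac{1}{202}$)
$d{\left(c \right)} = -1 + c$ ($d{\left(c \right)} = -6 + \left(5 + c\right) = -1 + c$)
$\sqrt{\left(1310 - s{\left(-81 \right)}\right) + d{\left(129 \right)}} = \sqrt{\left(1310 - - \frac{1}{202}\right) + \left(-1 + 129\right)} = \sqrt{\left(1310 + \frac{1}{202}\right) + 128} = \sqrt{\frac{264621}{202} + 128} = \sqrt{\frac{290477}{202}} = \frac{\sqrt{58676354}}{202}$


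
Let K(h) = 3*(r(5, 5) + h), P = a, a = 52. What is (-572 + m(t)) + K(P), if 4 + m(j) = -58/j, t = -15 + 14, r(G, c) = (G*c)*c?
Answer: 13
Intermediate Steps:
r(G, c) = G*c²
P = 52
t = -1
m(j) = -4 - 58/j
K(h) = 375 + 3*h (K(h) = 3*(5*5² + h) = 3*(5*25 + h) = 3*(125 + h) = 375 + 3*h)
(-572 + m(t)) + K(P) = (-572 + (-4 - 58/(-1))) + (375 + 3*52) = (-572 + (-4 - 58*(-1))) + (375 + 156) = (-572 + (-4 + 58)) + 531 = (-572 + 54) + 531 = -518 + 531 = 13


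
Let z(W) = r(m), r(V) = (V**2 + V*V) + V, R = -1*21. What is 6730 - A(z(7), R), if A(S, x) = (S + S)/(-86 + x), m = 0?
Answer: 6730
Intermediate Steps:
R = -21
r(V) = V + 2*V**2 (r(V) = (V**2 + V**2) + V = 2*V**2 + V = V + 2*V**2)
z(W) = 0 (z(W) = 0*(1 + 2*0) = 0*(1 + 0) = 0*1 = 0)
A(S, x) = 2*S/(-86 + x) (A(S, x) = (2*S)/(-86 + x) = 2*S/(-86 + x))
6730 - A(z(7), R) = 6730 - 2*0/(-86 - 21) = 6730 - 2*0/(-107) = 6730 - 2*0*(-1)/107 = 6730 - 1*0 = 6730 + 0 = 6730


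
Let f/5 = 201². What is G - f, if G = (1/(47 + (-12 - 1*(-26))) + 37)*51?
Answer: -12207147/61 ≈ -2.0012e+5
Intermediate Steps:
G = 115158/61 (G = (1/(47 + (-12 + 26)) + 37)*51 = (1/(47 + 14) + 37)*51 = (1/61 + 37)*51 = (2258/61)*51 = 115158/61 ≈ 1887.8)
f = 202005 (f = 5*201² = 5*40401 = 202005)
G - f = 115158/61 - 1*202005 = 115158/61 - 202005 = -12207147/61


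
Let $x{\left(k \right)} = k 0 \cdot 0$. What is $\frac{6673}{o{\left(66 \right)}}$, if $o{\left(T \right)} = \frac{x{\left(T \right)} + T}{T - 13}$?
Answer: $\frac{353669}{66} \approx 5358.6$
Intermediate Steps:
$x{\left(k \right)} = 0$ ($x{\left(k \right)} = 0 \cdot 0 = 0$)
$o{\left(T \right)} = \frac{T}{-13 + T}$ ($o{\left(T \right)} = \frac{0 + T}{T - 13} = \frac{T}{-13 + T}$)
$\frac{6673}{o{\left(66 \right)}} = \frac{6673}{66 \frac{1}{-13 + 66}} = \frac{6673}{66 \cdot \frac{1}{53}} = \frac{6673}{\frac{66}{53}} = 6673 \cdot \frac{53}{66} = \frac{353669}{66}$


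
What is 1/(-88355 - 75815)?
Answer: -1/164170 ≈ -6.0912e-6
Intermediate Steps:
1/(-88355 - 75815) = 1/(-164170) = -1/164170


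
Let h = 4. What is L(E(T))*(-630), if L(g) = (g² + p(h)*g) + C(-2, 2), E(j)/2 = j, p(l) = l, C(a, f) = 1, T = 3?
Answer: -38430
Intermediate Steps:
E(j) = 2*j
L(g) = 1 + g² + 4*g (L(g) = (g² + 4*g) + 1 = 1 + g² + 4*g)
L(E(T))*(-630) = (1 + (2*3)² + 4*(2*3))*(-630) = (1 + 6² + 4*6)*(-630) = (1 + 36 + 24)*(-630) = 61*(-630) = -38430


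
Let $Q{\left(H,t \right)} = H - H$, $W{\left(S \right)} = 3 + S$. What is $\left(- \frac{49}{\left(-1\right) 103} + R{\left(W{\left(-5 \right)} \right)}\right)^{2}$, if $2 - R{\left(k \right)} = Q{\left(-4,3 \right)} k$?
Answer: $\frac{65025}{10609} \approx 6.1292$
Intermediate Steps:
$Q{\left(H,t \right)} = 0$
$R{\left(k \right)} = 2$ ($R{\left(k \right)} = 2 - 0 k = 2 - 0 = 2 + 0 = 2$)
$\left(- \frac{49}{\left(-1\right) 103} + R{\left(W{\left(-5 \right)} \right)}\right)^{2} = \left(- \frac{49}{\left(-1\right) 103} + 2\right)^{2} = \left(- \frac{49}{-103} + 2\right)^{2} = \left(\left(-49\right) \left(- \frac{1}{103}\right) + 2\right)^{2} = \left(\frac{49}{103} + 2\right)^{2} = \left(\frac{255}{103}\right)^{2} = \frac{65025}{10609}$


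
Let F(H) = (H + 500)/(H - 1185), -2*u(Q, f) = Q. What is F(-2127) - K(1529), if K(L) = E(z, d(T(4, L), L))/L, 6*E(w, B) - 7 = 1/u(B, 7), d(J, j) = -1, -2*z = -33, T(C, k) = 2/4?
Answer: 2482715/5064048 ≈ 0.49026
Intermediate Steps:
T(C, k) = ½ (T(C, k) = 2*(¼) = ½)
z = 33/2 (z = -½*(-33) = 33/2 ≈ 16.500)
u(Q, f) = -Q/2
F(H) = (500 + H)/(-1185 + H)
E(w, B) = 7/6 - 1/(3*B) (E(w, B) = 7/6 + 1/(6*((-B/2))) = 7/6 + (-2/B)/6 = 7/6 - 1/(3*B))
K(L) = 3/(2*L) (K(L) = ((⅙)*(-2 + 7*(-1))/(-1))/L = ((⅙)*(-1)*(-2 - 7))/L = ((⅙)*(-1)*(-9))/L = 3/(2*L))
F(-2127) - K(1529) = (500 - 2127)/(-1185 - 2127) - 3/(2*1529) = -1627/(-3312) - 3/(2*1529) = -1/3312*(-1627) - 1*3/3058 = 1627/3312 - 3/3058 = 2482715/5064048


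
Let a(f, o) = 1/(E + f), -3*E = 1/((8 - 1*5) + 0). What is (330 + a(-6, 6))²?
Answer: 329095881/3025 ≈ 1.0879e+5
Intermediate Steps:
E = -⅑ (E = -1/(3*((8 - 1*5) + 0)) = -1/(3*((8 - 5) + 0)) = -1/(3*(3 + 0)) = -⅓/3 = -⅓*⅓ = -⅑ ≈ -0.11111)
a(f, o) = 1/(-⅑ + f)
(330 + a(-6, 6))² = (330 + 9/(-1 + 9*(-6)))² = (330 + 9/(-1 - 54))² = (330 + 9/(-55))² = (330 + 9*(-1/55))² = (330 - 9/55)² = (18141/55)² = 329095881/3025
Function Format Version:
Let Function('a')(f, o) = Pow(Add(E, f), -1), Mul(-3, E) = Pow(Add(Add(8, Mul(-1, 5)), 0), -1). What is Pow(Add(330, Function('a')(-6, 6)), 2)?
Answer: Rational(329095881, 3025) ≈ 1.0879e+5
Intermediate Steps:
E = Rational(-1, 9) (E = Mul(Rational(-1, 3), Pow(Add(Add(8, Mul(-1, 5)), 0), -1)) = Mul(Rational(-1, 3), Pow(Add(Add(8, -5), 0), -1)) = Mul(Rational(-1, 3), Pow(Add(3, 0), -1)) = Mul(Rational(-1, 3), Pow(3, -1)) = Mul(Rational(-1, 3), Rational(1, 3)) = Rational(-1, 9) ≈ -0.11111)
Function('a')(f, o) = Pow(Add(Rational(-1, 9), f), -1)
Pow(Add(330, Function('a')(-6, 6)), 2) = Pow(Add(330, Mul(9, Pow(Add(-1, Mul(9, -6)), -1))), 2) = Pow(Add(330, Mul(9, Pow(Add(-1, -54), -1))), 2) = Pow(Add(330, Mul(9, Pow(-55, -1))), 2) = Pow(Add(330, Mul(9, Rational(-1, 55))), 2) = Pow(Add(330, Rational(-9, 55)), 2) = Pow(Rational(18141, 55), 2) = Rational(329095881, 3025)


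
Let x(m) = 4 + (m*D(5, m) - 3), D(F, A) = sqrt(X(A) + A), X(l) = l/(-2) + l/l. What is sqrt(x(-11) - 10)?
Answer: sqrt(-36 - 66*I*sqrt(2))/2 ≈ 2.8293 - 4.1237*I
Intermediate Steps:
X(l) = 1 - l/2 (X(l) = l*(-1/2) + 1 = -l/2 + 1 = 1 - l/2)
D(F, A) = sqrt(1 + A/2) (D(F, A) = sqrt((1 - A/2) + A) = sqrt(1 + A/2))
x(m) = 1 + m*sqrt(4 + 2*m)/2 (x(m) = 4 + (m*(sqrt(4 + 2*m)/2) - 3) = 4 + (m*sqrt(4 + 2*m)/2 - 3) = 4 + (-3 + m*sqrt(4 + 2*m)/2) = 1 + m*sqrt(4 + 2*m)/2)
sqrt(x(-11) - 10) = sqrt((1 + (1/2)*(-11)*sqrt(4 + 2*(-11))) - 10) = sqrt((1 + (1/2)*(-11)*sqrt(4 - 22)) - 10) = sqrt((1 + (1/2)*(-11)*sqrt(-18)) - 10) = sqrt((1 + (1/2)*(-11)*(3*I*sqrt(2))) - 10) = sqrt((1 - 33*I*sqrt(2)/2) - 10) = sqrt(-9 - 33*I*sqrt(2)/2)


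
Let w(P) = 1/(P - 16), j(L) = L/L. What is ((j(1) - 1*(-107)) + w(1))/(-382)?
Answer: -1619/5730 ≈ -0.28255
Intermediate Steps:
j(L) = 1
w(P) = 1/(-16 + P)
((j(1) - 1*(-107)) + w(1))/(-382) = ((1 - 1*(-107)) + 1/(-16 + 1))/(-382) = -((1 + 107) + 1/(-15))/382 = -(108 - 1/15)/382 = -1/382*1619/15 = -1619/5730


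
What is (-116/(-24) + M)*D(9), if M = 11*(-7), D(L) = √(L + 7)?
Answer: -866/3 ≈ -288.67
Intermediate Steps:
D(L) = √(7 + L)
M = -77
(-116/(-24) + M)*D(9) = (-116/(-24) - 77)*√(7 + 9) = (-116*(-1/24) - 77)*√16 = (29/6 - 77)*4 = -433/6*4 = -866/3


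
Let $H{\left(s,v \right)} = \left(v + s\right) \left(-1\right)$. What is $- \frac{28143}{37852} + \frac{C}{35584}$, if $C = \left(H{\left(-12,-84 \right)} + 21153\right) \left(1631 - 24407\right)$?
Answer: $- \frac{572504025105}{42091424} \approx -13601.0$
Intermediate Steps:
$H{\left(s,v \right)} = - s - v$ ($H{\left(s,v \right)} = \left(s + v\right) \left(-1\right) = - s - v$)
$C = -483967224$ ($C = \left(\left(\left(-1\right) \left(-12\right) - -84\right) + 21153\right) \left(1631 - 24407\right) = \left(\left(12 + 84\right) + 21153\right) \left(-22776\right) = \left(96 + 21153\right) \left(-22776\right) = 21249 \left(-22776\right) = -483967224$)
$- \frac{28143}{37852} + \frac{C}{35584} = - \frac{28143}{37852} - \frac{483967224}{35584} = \left(-28143\right) \frac{1}{37852} - \frac{60495903}{4448} = - \frac{28143}{37852} - \frac{60495903}{4448} = - \frac{572504025105}{42091424}$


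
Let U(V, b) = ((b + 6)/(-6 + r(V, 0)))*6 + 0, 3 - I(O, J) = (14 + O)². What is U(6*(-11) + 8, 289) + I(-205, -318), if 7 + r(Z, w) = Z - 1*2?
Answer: -2664664/73 ≈ -36502.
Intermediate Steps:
r(Z, w) = -9 + Z (r(Z, w) = -7 + (Z - 1*2) = -7 + (Z - 2) = -7 + (-2 + Z) = -9 + Z)
I(O, J) = 3 - (14 + O)²
U(V, b) = 6*(6 + b)/(-15 + V) (U(V, b) = ((b + 6)/(-6 + (-9 + V)))*6 + 0 = ((6 + b)/(-15 + V))*6 + 0 = 6*(6 + b)/(-15 + V) + 0 = 6*(6 + b)/(-15 + V))
U(6*(-11) + 8, 289) + I(-205, -318) = 6*(6 + 289)/(-15 + (6*(-11) + 8)) + (3 - (14 - 205)²) = 6*295/(-15 + (-66 + 8)) + (3 - 1*(-191)²) = 6*295/(-15 - 58) + (3 - 1*36481) = 6*295/(-73) + (3 - 36481) = 6*(-1/73)*295 - 36478 = -1770/73 - 36478 = -2664664/73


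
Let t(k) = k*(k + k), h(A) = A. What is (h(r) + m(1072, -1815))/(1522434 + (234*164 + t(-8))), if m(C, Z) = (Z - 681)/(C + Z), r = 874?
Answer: 325939/579888467 ≈ 0.00056207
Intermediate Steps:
m(C, Z) = (-681 + Z)/(C + Z)
t(k) = 2*k² (t(k) = k*(2*k) = 2*k²)
(h(r) + m(1072, -1815))/(1522434 + (234*164 + t(-8))) = (874 + (-681 - 1815)/(1072 - 1815))/(1522434 + (234*164 + 2*(-8)²)) = (874 - 2496/(-743))/(1522434 + (38376 + 2*64)) = (874 - 1/743*(-2496))/(1522434 + (38376 + 128)) = (874 + 2496/743)/(1522434 + 38504) = (651878/743)/1560938 = (651878/743)*(1/1560938) = 325939/579888467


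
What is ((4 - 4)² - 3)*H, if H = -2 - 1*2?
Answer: 12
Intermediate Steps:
H = -4 (H = -2 - 2 = -4)
((4 - 4)² - 3)*H = ((4 - 4)² - 3)*(-4) = (0² - 3)*(-4) = (0 - 3)*(-4) = -3*(-4) = 12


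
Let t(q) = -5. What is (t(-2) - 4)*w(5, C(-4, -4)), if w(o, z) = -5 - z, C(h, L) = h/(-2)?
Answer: 63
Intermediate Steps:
C(h, L) = -h/2 (C(h, L) = h*(-½) = -h/2)
(t(-2) - 4)*w(5, C(-4, -4)) = (-5 - 4)*(-5 - (-1)*(-4)/2) = -9*(-5 - 1*2) = -9*(-5 - 2) = -9*(-7) = 63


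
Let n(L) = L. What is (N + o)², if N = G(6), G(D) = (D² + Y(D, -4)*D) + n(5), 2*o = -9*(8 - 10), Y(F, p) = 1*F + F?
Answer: 14884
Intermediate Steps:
Y(F, p) = 2*F (Y(F, p) = F + F = 2*F)
o = 9 (o = (-9*(8 - 10))/2 = (-9*(-2))/2 = (½)*18 = 9)
G(D) = 5 + 3*D² (G(D) = (D² + (2*D)*D) + 5 = (D² + 2*D²) + 5 = 3*D² + 5 = 5 + 3*D²)
N = 113 (N = 5 + 3*6² = 5 + 3*36 = 5 + 108 = 113)
(N + o)² = (113 + 9)² = 122² = 14884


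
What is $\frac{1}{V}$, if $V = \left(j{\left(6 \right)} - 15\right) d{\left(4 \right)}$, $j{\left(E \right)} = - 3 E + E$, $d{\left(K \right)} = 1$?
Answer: $- \frac{1}{27} \approx -0.037037$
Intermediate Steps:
$j{\left(E \right)} = - 2 E$
$V = -27$ ($V = \left(\left(-2\right) 6 - 15\right) 1 = \left(-12 - 15\right) 1 = \left(-27\right) 1 = -27$)
$\frac{1}{V} = \frac{1}{-27} = - \frac{1}{27}$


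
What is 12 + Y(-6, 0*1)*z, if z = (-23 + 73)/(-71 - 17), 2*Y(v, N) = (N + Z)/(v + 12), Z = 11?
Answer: 551/48 ≈ 11.479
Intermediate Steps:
Y(v, N) = (11 + N)/(2*(12 + v)) (Y(v, N) = ((N + 11)/(v + 12))/2 = ((11 + N)/(12 + v))/2 = (11 + N)/(2*(12 + v)))
z = -25/44 (z = 50/(-88) = 50*(-1/88) = -25/44 ≈ -0.56818)
12 + Y(-6, 0*1)*z = 12 + ((11 + 0*1)/(2*(12 - 6)))*(-25/44) = 12 + ((½)*(11 + 0)/6)*(-25/44) = 12 + ((½)*(⅙)*11)*(-25/44) = 12 + (11/12)*(-25/44) = 12 - 25/48 = 551/48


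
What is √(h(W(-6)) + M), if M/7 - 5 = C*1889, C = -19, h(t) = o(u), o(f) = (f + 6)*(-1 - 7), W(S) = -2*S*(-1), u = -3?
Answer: 3*I*√27914 ≈ 501.22*I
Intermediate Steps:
W(S) = 2*S
o(f) = -48 - 8*f (o(f) = (6 + f)*(-8) = -48 - 8*f)
h(t) = -24 (h(t) = -48 - 8*(-3) = -48 + 24 = -24)
M = -251202 (M = 35 + 7*(-19*1889) = 35 + 7*(-35891) = 35 - 251237 = -251202)
√(h(W(-6)) + M) = √(-24 - 251202) = √(-251226) = 3*I*√27914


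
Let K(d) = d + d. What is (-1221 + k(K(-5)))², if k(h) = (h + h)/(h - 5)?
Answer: 13388281/9 ≈ 1.4876e+6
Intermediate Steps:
K(d) = 2*d
k(h) = 2*h/(-5 + h) (k(h) = (2*h)/(-5 + h) = 2*h/(-5 + h))
(-1221 + k(K(-5)))² = (-1221 + 2*(2*(-5))/(-5 + 2*(-5)))² = (-1221 + 2*(-10)/(-5 - 10))² = (-1221 + 2*(-10)/(-15))² = (-1221 + 2*(-10)*(-1/15))² = (-1221 + 4/3)² = (-3659/3)² = 13388281/9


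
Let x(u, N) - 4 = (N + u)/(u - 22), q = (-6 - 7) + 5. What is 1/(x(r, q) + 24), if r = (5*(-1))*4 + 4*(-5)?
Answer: 31/892 ≈ 0.034753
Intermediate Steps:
r = -40 (r = -5*4 - 20 = -20 - 20 = -40)
q = -8 (q = -13 + 5 = -8)
x(u, N) = 4 + (N + u)/(-22 + u) (x(u, N) = 4 + (N + u)/(u - 22) = 4 + (N + u)/(-22 + u))
1/(x(r, q) + 24) = 1/((-88 - 8 + 5*(-40))/(-22 - 40) + 24) = 1/((-88 - 8 - 200)/(-62) + 24) = 1/(-1/62*(-296) + 24) = 1/(148/31 + 24) = 1/(892/31) = 31/892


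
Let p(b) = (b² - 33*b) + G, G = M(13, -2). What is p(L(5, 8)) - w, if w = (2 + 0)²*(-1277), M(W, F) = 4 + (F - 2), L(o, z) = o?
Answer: 4968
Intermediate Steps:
M(W, F) = 2 + F (M(W, F) = 4 + (-2 + F) = 2 + F)
G = 0 (G = 2 - 2 = 0)
w = -5108 (w = 2²*(-1277) = 4*(-1277) = -5108)
p(b) = b² - 33*b (p(b) = (b² - 33*b) + 0 = b² - 33*b)
p(L(5, 8)) - w = 5*(-33 + 5) - 1*(-5108) = 5*(-28) + 5108 = -140 + 5108 = 4968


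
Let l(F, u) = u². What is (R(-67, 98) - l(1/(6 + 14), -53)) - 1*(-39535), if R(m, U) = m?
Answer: 36659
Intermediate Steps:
(R(-67, 98) - l(1/(6 + 14), -53)) - 1*(-39535) = (-67 - 1*(-53)²) - 1*(-39535) = (-67 - 1*2809) + 39535 = (-67 - 2809) + 39535 = -2876 + 39535 = 36659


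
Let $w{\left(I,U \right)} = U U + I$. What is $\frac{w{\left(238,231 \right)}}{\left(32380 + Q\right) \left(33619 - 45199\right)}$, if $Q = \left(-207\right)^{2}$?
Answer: $- \frac{7657}{124450260} \approx -6.1527 \cdot 10^{-5}$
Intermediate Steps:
$w{\left(I,U \right)} = I + U^{2}$ ($w{\left(I,U \right)} = U^{2} + I = I + U^{2}$)
$Q = 42849$
$\frac{w{\left(238,231 \right)}}{\left(32380 + Q\right) \left(33619 - 45199\right)} = \frac{238 + 231^{2}}{\left(32380 + 42849\right) \left(33619 - 45199\right)} = \frac{238 + 53361}{75229 \left(-11580\right)} = \frac{53599}{-871151820} = 53599 \left(- \frac{1}{871151820}\right) = - \frac{7657}{124450260}$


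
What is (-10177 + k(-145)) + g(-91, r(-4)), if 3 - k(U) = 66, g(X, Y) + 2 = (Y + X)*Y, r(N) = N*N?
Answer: -11442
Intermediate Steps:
r(N) = N²
g(X, Y) = -2 + Y*(X + Y) (g(X, Y) = -2 + (Y + X)*Y = -2 + (X + Y)*Y = -2 + Y*(X + Y))
k(U) = -63 (k(U) = 3 - 1*66 = 3 - 66 = -63)
(-10177 + k(-145)) + g(-91, r(-4)) = (-10177 - 63) + (-2 + ((-4)²)² - 91*(-4)²) = -10240 + (-2 + 16² - 91*16) = -10240 + (-2 + 256 - 1456) = -10240 - 1202 = -11442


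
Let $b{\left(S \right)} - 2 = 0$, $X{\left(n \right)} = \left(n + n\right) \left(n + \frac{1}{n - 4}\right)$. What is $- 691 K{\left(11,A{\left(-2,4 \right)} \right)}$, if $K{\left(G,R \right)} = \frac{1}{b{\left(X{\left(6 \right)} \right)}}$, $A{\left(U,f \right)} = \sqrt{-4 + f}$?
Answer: $- \frac{691}{2} \approx -345.5$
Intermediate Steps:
$X{\left(n \right)} = 2 n \left(n + \frac{1}{-4 + n}\right)$
$b{\left(S \right)} = 2$ ($b{\left(S \right)} = 2 + 0 = 2$)
$K{\left(G,R \right)} = \frac{1}{2}$
$- 691 K{\left(11,A{\left(-2,4 \right)} \right)} = \left(-691\right) \frac{1}{2} = - \frac{691}{2}$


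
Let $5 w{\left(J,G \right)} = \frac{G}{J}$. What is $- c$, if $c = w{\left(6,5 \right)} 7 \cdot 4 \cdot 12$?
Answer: $-56$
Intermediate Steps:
$w{\left(J,G \right)} = \frac{G}{5 J}$ ($w{\left(J,G \right)} = \frac{G \frac{1}{J}}{5} = \frac{G}{5 J}$)
$c = 56$ ($c = \frac{1}{5} \cdot 5 \cdot \frac{1}{6} \cdot 7 \cdot 4 \cdot 12 = \frac{1}{5} \cdot 5 \cdot \frac{1}{6} \cdot 28 \cdot 12 = \frac{1}{6} \cdot 336 = 56$)
$- c = \left(-1\right) 56 = -56$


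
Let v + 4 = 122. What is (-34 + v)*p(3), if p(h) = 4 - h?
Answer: 84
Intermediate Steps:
v = 118 (v = -4 + 122 = 118)
(-34 + v)*p(3) = (-34 + 118)*(4 - 1*3) = 84*(4 - 3) = 84*1 = 84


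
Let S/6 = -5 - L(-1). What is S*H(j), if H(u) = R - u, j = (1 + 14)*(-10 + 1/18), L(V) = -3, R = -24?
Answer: -1502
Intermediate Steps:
j = -895/6 (j = 15*(-10 + 1*(1/18)) = 15*(-10 + 1/18) = 15*(-179/18) = -895/6 ≈ -149.17)
H(u) = -24 - u
S = -12 (S = 6*(-5 - 1*(-3)) = 6*(-5 + 3) = 6*(-2) = -12)
S*H(j) = -12*(-24 - 1*(-895/6)) = -12*(-24 + 895/6) = -12*751/6 = -1502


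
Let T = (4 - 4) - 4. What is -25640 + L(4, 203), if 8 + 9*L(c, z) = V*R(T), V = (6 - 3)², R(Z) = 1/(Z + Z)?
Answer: -1846153/72 ≈ -25641.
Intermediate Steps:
T = -4 (T = 0 - 4 = -4)
R(Z) = 1/(2*Z)
V = 9 (V = 3² = 9)
L(c, z) = -73/72 (L(c, z) = -8/9 + (9*((½)/(-4)))/9 = -8/9 + (9*((½)*(-¼)))/9 = -8/9 + (9*(-⅛))/9 = -8/9 + (⅑)*(-9/8) = -8/9 - ⅛ = -73/72)
-25640 + L(4, 203) = -25640 - 73/72 = -1846153/72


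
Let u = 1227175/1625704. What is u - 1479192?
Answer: -2404727123993/1625704 ≈ -1.4792e+6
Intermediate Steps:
u = 1227175/1625704 (u = 1227175*(1/1625704) = 1227175/1625704 ≈ 0.75486)
u - 1479192 = 1227175/1625704 - 1479192 = -2404727123993/1625704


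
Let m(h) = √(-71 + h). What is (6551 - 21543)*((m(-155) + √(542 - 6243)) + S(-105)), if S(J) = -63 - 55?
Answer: 1769056 - 14992*I*√226 - 14992*I*√5701 ≈ 1.7691e+6 - 1.3574e+6*I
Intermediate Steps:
S(J) = -118
(6551 - 21543)*((m(-155) + √(542 - 6243)) + S(-105)) = (6551 - 21543)*((√(-71 - 155) + √(542 - 6243)) - 118) = -14992*((√(-226) + √(-5701)) - 118) = -14992*((I*√226 + I*√5701) - 118) = -14992*(-118 + I*√226 + I*√5701) = 1769056 - 14992*I*√226 - 14992*I*√5701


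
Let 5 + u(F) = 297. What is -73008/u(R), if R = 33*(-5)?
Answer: -18252/73 ≈ -250.03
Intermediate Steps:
R = -165
u(F) = 292 (u(F) = -5 + 297 = 292)
-73008/u(R) = -73008/292 = -73008*1/292 = -18252/73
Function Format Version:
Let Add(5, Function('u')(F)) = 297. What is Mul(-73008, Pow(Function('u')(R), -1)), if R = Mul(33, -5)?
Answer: Rational(-18252, 73) ≈ -250.03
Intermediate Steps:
R = -165
Function('u')(F) = 292 (Function('u')(F) = Add(-5, 297) = 292)
Mul(-73008, Pow(Function('u')(R), -1)) = Mul(-73008, Pow(292, -1)) = Mul(-73008, Rational(1, 292)) = Rational(-18252, 73)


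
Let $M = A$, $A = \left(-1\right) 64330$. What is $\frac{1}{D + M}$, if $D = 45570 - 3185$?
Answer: $- \frac{1}{21945} \approx -4.5568 \cdot 10^{-5}$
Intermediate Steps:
$A = -64330$
$M = -64330$
$D = 42385$
$\frac{1}{D + M} = \frac{1}{42385 - 64330} = \frac{1}{-21945} = - \frac{1}{21945}$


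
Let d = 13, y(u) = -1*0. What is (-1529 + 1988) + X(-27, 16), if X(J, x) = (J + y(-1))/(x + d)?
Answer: 13284/29 ≈ 458.07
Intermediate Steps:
y(u) = 0
X(J, x) = J/(13 + x) (X(J, x) = (J + 0)/(x + 13) = J/(13 + x))
(-1529 + 1988) + X(-27, 16) = (-1529 + 1988) - 27/(13 + 16) = 459 - 27/29 = 13284/29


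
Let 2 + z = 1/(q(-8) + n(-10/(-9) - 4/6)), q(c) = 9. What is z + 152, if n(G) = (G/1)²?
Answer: 111831/745 ≈ 150.11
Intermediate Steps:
n(G) = G² (n(G) = (G*1)² = G²)
z = -1409/745 (z = -2 + 1/(9 + (-10/(-9) - 4/6)²) = -2 + 1/(9 + (-10*(-⅑) - 4*⅙)²) = -2 + 1/(9 + (10/9 - ⅔)²) = -2 + 1/(9 + (4/9)²) = -2 + 1/(9 + 16/81) = -2 + 1/(745/81) = -2 + 81/745 = -1409/745 ≈ -1.8913)
z + 152 = -1409/745 + 152 = 111831/745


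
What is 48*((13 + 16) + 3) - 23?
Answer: 1513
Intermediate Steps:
48*((13 + 16) + 3) - 23 = 48*(29 + 3) - 23 = 48*32 - 23 = 1536 - 23 = 1513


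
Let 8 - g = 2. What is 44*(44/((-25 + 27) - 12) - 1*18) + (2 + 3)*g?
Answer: -4778/5 ≈ -955.60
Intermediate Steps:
g = 6 (g = 8 - 1*2 = 8 - 2 = 6)
44*(44/((-25 + 27) - 12) - 1*18) + (2 + 3)*g = 44*(44/((-25 + 27) - 12) - 1*18) + (2 + 3)*6 = 44*(44/(2 - 12) - 18) + 5*6 = 44*(44/(-10) - 18) + 30 = 44*(44*(-⅒) - 18) + 30 = 44*(-22/5 - 18) + 30 = 44*(-112/5) + 30 = -4928/5 + 30 = -4778/5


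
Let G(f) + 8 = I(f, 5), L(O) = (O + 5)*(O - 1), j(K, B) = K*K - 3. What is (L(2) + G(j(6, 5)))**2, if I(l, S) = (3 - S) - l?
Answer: 1296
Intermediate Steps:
I(l, S) = 3 - S - l
j(K, B) = -3 + K**2 (j(K, B) = K**2 - 3 = -3 + K**2)
L(O) = (-1 + O)*(5 + O) (L(O) = (5 + O)*(-1 + O) = (-1 + O)*(5 + O))
G(f) = -10 - f (G(f) = -8 + (3 - 1*5 - f) = -8 + (3 - 5 - f) = -8 + (-2 - f) = -10 - f)
(L(2) + G(j(6, 5)))**2 = ((-5 + 2**2 + 4*2) + (-10 - (-3 + 6**2)))**2 = ((-5 + 4 + 8) + (-10 - (-3 + 36)))**2 = (7 + (-10 - 1*33))**2 = (7 + (-10 - 33))**2 = (7 - 43)**2 = (-36)**2 = 1296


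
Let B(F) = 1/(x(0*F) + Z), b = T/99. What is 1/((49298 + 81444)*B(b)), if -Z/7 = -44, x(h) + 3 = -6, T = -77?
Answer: 299/130742 ≈ 0.0022869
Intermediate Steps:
x(h) = -9 (x(h) = -3 - 6 = -9)
Z = 308 (Z = -7*(-44) = 308)
b = -7/9 (b = -77/99 = -77*1/99 = -7/9 ≈ -0.77778)
B(F) = 1/299 (B(F) = 1/(-9 + 308) = 1/299)
1/((49298 + 81444)*B(b)) = 1/((49298 + 81444)*(1/299)) = 299/130742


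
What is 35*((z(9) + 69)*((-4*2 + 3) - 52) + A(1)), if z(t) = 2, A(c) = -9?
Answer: -141960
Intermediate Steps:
35*((z(9) + 69)*((-4*2 + 3) - 52) + A(1)) = 35*((2 + 69)*((-4*2 + 3) - 52) - 9) = 35*(71*((-8 + 3) - 52) - 9) = 35*(71*(-5 - 52) - 9) = 35*(71*(-57) - 9) = 35*(-4047 - 9) = 35*(-4056) = -141960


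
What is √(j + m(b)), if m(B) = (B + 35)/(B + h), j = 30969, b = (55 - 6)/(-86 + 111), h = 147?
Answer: √547815030/133 ≈ 175.98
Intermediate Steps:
b = 49/25 ≈ 1.9600
m(B) = (35 + B)/(147 + B) (m(B) = (B + 35)/(B + 147) = (35 + B)/(147 + B))
√(j + m(b)) = √(30969 + (35 + 49/25)/(147 + 49/25)) = √(30969 + (924/25)/(3724/25)) = √(30969 + (25/3724)*(924/25)) = √(30969 + 33/133) = √(4118910/133) = √547815030/133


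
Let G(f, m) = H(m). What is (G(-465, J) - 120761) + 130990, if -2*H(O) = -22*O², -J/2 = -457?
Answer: 9199585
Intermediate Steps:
J = 914 (J = -2*(-457) = 914)
H(O) = 11*O² (H(O) = -(-11)*O² = 11*O²)
G(f, m) = 11*m²
(G(-465, J) - 120761) + 130990 = (11*914² - 120761) + 130990 = (11*835396 - 120761) + 130990 = (9189356 - 120761) + 130990 = 9068595 + 130990 = 9199585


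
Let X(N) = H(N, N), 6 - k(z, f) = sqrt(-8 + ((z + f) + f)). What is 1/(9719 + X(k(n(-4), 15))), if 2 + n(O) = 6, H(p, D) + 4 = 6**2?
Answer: 1/9751 ≈ 0.00010255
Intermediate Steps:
H(p, D) = 32 (H(p, D) = -4 + 6**2 = -4 + 36 = 32)
n(O) = 4 (n(O) = -2 + 6 = 4)
k(z, f) = 6 - sqrt(-8 + z + 2*f) (k(z, f) = 6 - sqrt(-8 + ((z + f) + f)) = 6 - sqrt(-8 + ((f + z) + f)) = 6 - sqrt(-8 + (z + 2*f)) = 6 - sqrt(-8 + z + 2*f))
X(N) = 32
1/(9719 + X(k(n(-4), 15))) = 1/(9719 + 32) = 1/9751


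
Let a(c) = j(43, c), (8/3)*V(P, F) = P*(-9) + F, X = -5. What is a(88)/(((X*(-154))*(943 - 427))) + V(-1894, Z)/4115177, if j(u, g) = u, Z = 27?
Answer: 2876051/1728374340 ≈ 0.0016640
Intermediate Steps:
V(P, F) = -27*P/8 + 3*F/8 (V(P, F) = 3*(P*(-9) + F)/8 = 3*(-9*P + F)/8 = 3*(F - 9*P)/8 = -27*P/8 + 3*F/8)
a(c) = 43
a(88)/(((X*(-154))*(943 - 427))) + V(-1894, Z)/4115177 = 43/(((-5*(-154))*(943 - 427))) + (-27/8*(-1894) + (3/8)*27)/4115177 = 43/((770*516)) + (25569/4 + 81/8)*(1/4115177) = 43/397320 + (51219/8)*(1/4115177) = 43*(1/397320) + 51219/32921416 = 1/9240 + 51219/32921416 = 2876051/1728374340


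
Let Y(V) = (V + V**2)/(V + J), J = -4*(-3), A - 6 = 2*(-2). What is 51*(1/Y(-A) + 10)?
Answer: 765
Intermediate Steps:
A = 2 (A = 6 + 2*(-2) = 6 - 4 = 2)
J = 12
Y(V) = (V + V**2)/(12 + V) (Y(V) = (V + V**2)/(V + 12) = (V + V**2)/(12 + V))
51*(1/Y(-A) + 10) = 51*(1/((-1*2)*(1 - 1*2)/(12 - 1*2)) + 10) = 51*(1/(-2*(1 - 2)/(12 - 2)) + 10) = 51*(1/(-2*(-1)/10) + 10) = 51*(1/(-2*1/10*(-1)) + 10) = 51*(1/(1/5) + 10) = 51*(5 + 10) = 51*15 = 765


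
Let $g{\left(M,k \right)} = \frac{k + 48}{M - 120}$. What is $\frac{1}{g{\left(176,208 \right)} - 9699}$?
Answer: $- \frac{7}{67861} \approx -0.00010315$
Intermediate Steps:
$g{\left(M,k \right)} = \frac{48 + k}{-120 + M}$
$\frac{1}{g{\left(176,208 \right)} - 9699} = \frac{1}{\frac{48 + 208}{-120 + 176} - 9699} = \frac{1}{\frac{1}{56} \cdot 256 - 9699} = \frac{1}{\frac{32}{7} - 9699} = \frac{1}{- \frac{67861}{7}} = - \frac{7}{67861}$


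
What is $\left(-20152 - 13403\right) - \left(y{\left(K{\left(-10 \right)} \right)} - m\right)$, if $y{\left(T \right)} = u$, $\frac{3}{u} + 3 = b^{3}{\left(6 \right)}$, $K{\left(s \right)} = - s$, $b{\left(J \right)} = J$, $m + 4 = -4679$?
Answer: $- \frac{2714899}{71} \approx -38238.0$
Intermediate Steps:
$m = -4683$ ($m = -4 - 4679 = -4683$)
$u = \frac{1}{71}$ ($u = \frac{3}{-3 + 6^{3}} = \frac{3}{-3 + 216} = \frac{3}{213} = 3 \cdot \frac{1}{213} = \frac{1}{71} \approx 0.014085$)
$y{\left(T \right)} = \frac{1}{71}$
$\left(-20152 - 13403\right) - \left(y{\left(K{\left(-10 \right)} \right)} - m\right) = \left(-20152 - 13403\right) - \left(\frac{1}{71} - -4683\right) = \left(-20152 - 13403\right) - \left(\frac{1}{71} + 4683\right) = -33555 - \frac{332494}{71} = - \frac{2714899}{71}$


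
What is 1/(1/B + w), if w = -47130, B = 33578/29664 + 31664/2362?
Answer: -2472311/116519847366 ≈ -2.1218e-5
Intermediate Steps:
B = 2472311/170064 (B = 33578*(1/29664) + 31664*(1/2362) = 163/144 + 15832/1181 = 2472311/170064 ≈ 14.538)
1/(1/B + w) = 1/(1/(2472311/170064) - 47130) = 1/(170064/2472311 - 47130) = 1/(-116519847366/2472311) = -2472311/116519847366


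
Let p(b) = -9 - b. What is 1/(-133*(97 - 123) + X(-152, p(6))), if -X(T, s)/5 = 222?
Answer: 1/2348 ≈ 0.00042589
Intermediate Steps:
X(T, s) = -1110 (X(T, s) = -5*222 = -1110)
1/(-133*(97 - 123) + X(-152, p(6))) = 1/(-133*(97 - 123) - 1110) = 1/(-133*(-26) - 1110) = 1/(3458 - 1110) = 1/2348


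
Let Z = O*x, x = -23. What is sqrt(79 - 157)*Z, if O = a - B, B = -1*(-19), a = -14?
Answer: 759*I*sqrt(78) ≈ 6703.3*I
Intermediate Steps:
B = 19
O = -33 (O = -14 - 1*19 = -14 - 19 = -33)
Z = 759 (Z = -33*(-23) = 759)
sqrt(79 - 157)*Z = sqrt(79 - 157)*759 = sqrt(-78)*759 = (I*sqrt(78))*759 = 759*I*sqrt(78)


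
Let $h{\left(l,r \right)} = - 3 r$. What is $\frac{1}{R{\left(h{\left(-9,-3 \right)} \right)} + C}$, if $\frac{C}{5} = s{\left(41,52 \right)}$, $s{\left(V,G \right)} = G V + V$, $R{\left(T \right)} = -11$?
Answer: $\frac{1}{10854} \approx 9.2132 \cdot 10^{-5}$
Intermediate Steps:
$s{\left(V,G \right)} = V + G V$
$C = 10865$ ($C = 5 \cdot 41 \left(1 + 52\right) = 5 \cdot 41 \cdot 53 = 5 \cdot 2173 = 10865$)
$\frac{1}{R{\left(h{\left(-9,-3 \right)} \right)} + C} = \frac{1}{-11 + 10865} = \frac{1}{10854}$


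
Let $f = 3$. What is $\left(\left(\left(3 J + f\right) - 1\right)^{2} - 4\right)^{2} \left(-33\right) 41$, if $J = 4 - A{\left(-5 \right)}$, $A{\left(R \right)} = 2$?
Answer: $-4870800$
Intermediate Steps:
$J = 2$ ($J = 4 - 2 = 2$)
$\left(\left(\left(3 J + f\right) - 1\right)^{2} - 4\right)^{2} \left(-33\right) 41 = \left(\left(\left(3 \cdot 2 + 3\right) - 1\right)^{2} - 4\right)^{2} \left(-33\right) 41 = \left(\left(\left(6 + 3\right) - 1\right)^{2} - 4\right)^{2} \left(-33\right) 41 = \left(\left(9 - 1\right)^{2} - 4\right)^{2} \left(-33\right) 41 = \left(8^{2} - 4\right)^{2} \left(-33\right) 41 = \left(64 - 4\right)^{2} \left(-33\right) 41 = 60^{2} \left(-33\right) 41 = 3600 \left(-33\right) 41 = \left(-118800\right) 41 = -4870800$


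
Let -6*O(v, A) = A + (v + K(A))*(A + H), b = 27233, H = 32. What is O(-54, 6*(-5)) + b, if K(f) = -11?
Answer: 81779/3 ≈ 27260.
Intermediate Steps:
O(v, A) = -A/6 - (-11 + v)*(32 + A)/6 (O(v, A) = -(A + (v - 11)*(A + 32))/6 = -(A + (-11 + v)*(32 + A))/6 = -A/6 - (-11 + v)*(32 + A)/6)
O(-54, 6*(-5)) + b = (176/3 - 16/3*(-54) + 5*(6*(-5))/3 - ⅙*6*(-5)*(-54)) + 27233 = (176/3 + 288 + (5/3)*(-30) - ⅙*(-30)*(-54)) + 27233 = (176/3 + 288 - 50 - 270) + 27233 = 80/3 + 27233 = 81779/3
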